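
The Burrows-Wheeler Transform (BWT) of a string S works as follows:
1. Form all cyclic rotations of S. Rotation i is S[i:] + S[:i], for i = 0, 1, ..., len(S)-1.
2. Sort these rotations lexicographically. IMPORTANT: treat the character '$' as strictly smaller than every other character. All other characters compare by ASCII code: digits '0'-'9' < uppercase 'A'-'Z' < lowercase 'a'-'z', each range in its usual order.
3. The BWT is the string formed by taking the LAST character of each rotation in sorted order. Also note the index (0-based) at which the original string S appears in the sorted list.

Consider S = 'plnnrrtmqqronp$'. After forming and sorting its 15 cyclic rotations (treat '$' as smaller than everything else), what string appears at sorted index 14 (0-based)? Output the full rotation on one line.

Answer: tmqqronp$plnnrr

Derivation:
All 15 rotations (rotation i = S[i:]+S[:i]):
  rot[0] = plnnrrtmqqronp$
  rot[1] = lnnrrtmqqronp$p
  rot[2] = nnrrtmqqronp$pl
  rot[3] = nrrtmqqronp$pln
  rot[4] = rrtmqqronp$plnn
  rot[5] = rtmqqronp$plnnr
  rot[6] = tmqqronp$plnnrr
  rot[7] = mqqronp$plnnrrt
  rot[8] = qqronp$plnnrrtm
  rot[9] = qronp$plnnrrtmq
  rot[10] = ronp$plnnrrtmqq
  rot[11] = onp$plnnrrtmqqr
  rot[12] = np$plnnrrtmqqro
  rot[13] = p$plnnrrtmqqron
  rot[14] = $plnnrrtmqqronp
Sorted (with $ < everything):
  sorted[0] = $plnnrrtmqqronp
  sorted[1] = lnnrrtmqqronp$p
  sorted[2] = mqqronp$plnnrrt
  sorted[3] = nnrrtmqqronp$pl
  sorted[4] = np$plnnrrtmqqro
  sorted[5] = nrrtmqqronp$pln
  sorted[6] = onp$plnnrrtmqqr
  sorted[7] = p$plnnrrtmqqron
  sorted[8] = plnnrrtmqqronp$
  sorted[9] = qqronp$plnnrrtm
  sorted[10] = qronp$plnnrrtmq
  sorted[11] = ronp$plnnrrtmqq
  sorted[12] = rrtmqqronp$plnn
  sorted[13] = rtmqqronp$plnnr
  sorted[14] = tmqqronp$plnnrr
sorted[14] = tmqqronp$plnnrr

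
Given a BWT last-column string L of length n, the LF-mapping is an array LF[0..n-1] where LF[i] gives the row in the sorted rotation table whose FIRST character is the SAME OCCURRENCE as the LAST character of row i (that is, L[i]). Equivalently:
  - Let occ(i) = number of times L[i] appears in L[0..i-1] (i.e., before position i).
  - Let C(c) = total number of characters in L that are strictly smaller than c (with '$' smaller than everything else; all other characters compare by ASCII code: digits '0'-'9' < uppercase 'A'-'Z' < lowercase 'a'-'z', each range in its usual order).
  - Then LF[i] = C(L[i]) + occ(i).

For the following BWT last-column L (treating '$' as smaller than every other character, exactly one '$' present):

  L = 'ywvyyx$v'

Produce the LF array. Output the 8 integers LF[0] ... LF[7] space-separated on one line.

Char counts: '$':1, 'v':2, 'w':1, 'x':1, 'y':3
C (first-col start): C('$')=0, C('v')=1, C('w')=3, C('x')=4, C('y')=5
L[0]='y': occ=0, LF[0]=C('y')+0=5+0=5
L[1]='w': occ=0, LF[1]=C('w')+0=3+0=3
L[2]='v': occ=0, LF[2]=C('v')+0=1+0=1
L[3]='y': occ=1, LF[3]=C('y')+1=5+1=6
L[4]='y': occ=2, LF[4]=C('y')+2=5+2=7
L[5]='x': occ=0, LF[5]=C('x')+0=4+0=4
L[6]='$': occ=0, LF[6]=C('$')+0=0+0=0
L[7]='v': occ=1, LF[7]=C('v')+1=1+1=2

Answer: 5 3 1 6 7 4 0 2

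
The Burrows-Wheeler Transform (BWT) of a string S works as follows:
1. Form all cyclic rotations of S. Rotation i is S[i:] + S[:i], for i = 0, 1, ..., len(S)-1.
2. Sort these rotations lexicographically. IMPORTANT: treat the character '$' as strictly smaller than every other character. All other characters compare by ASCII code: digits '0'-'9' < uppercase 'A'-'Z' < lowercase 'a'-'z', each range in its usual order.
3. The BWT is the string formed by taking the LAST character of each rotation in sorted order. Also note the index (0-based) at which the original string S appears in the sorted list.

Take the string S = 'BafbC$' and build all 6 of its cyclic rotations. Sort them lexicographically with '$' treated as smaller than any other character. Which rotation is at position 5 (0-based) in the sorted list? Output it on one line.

All 6 rotations (rotation i = S[i:]+S[:i]):
  rot[0] = BafbC$
  rot[1] = afbC$B
  rot[2] = fbC$Ba
  rot[3] = bC$Baf
  rot[4] = C$Bafb
  rot[5] = $BafbC
Sorted (with $ < everything):
  sorted[0] = $BafbC
  sorted[1] = BafbC$
  sorted[2] = C$Bafb
  sorted[3] = afbC$B
  sorted[4] = bC$Baf
  sorted[5] = fbC$Ba
sorted[5] = fbC$Ba

Answer: fbC$Ba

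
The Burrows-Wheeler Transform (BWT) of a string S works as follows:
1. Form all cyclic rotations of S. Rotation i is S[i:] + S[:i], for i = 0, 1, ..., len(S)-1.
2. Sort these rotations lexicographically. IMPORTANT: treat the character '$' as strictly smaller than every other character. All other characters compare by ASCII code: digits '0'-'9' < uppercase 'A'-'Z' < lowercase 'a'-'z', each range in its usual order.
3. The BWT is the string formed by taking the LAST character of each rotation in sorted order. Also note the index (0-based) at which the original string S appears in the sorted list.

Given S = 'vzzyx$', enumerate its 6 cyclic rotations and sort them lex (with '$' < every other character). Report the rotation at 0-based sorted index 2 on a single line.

Answer: x$vzzy

Derivation:
All 6 rotations (rotation i = S[i:]+S[:i]):
  rot[0] = vzzyx$
  rot[1] = zzyx$v
  rot[2] = zyx$vz
  rot[3] = yx$vzz
  rot[4] = x$vzzy
  rot[5] = $vzzyx
Sorted (with $ < everything):
  sorted[0] = $vzzyx
  sorted[1] = vzzyx$
  sorted[2] = x$vzzy
  sorted[3] = yx$vzz
  sorted[4] = zyx$vz
  sorted[5] = zzyx$v
sorted[2] = x$vzzy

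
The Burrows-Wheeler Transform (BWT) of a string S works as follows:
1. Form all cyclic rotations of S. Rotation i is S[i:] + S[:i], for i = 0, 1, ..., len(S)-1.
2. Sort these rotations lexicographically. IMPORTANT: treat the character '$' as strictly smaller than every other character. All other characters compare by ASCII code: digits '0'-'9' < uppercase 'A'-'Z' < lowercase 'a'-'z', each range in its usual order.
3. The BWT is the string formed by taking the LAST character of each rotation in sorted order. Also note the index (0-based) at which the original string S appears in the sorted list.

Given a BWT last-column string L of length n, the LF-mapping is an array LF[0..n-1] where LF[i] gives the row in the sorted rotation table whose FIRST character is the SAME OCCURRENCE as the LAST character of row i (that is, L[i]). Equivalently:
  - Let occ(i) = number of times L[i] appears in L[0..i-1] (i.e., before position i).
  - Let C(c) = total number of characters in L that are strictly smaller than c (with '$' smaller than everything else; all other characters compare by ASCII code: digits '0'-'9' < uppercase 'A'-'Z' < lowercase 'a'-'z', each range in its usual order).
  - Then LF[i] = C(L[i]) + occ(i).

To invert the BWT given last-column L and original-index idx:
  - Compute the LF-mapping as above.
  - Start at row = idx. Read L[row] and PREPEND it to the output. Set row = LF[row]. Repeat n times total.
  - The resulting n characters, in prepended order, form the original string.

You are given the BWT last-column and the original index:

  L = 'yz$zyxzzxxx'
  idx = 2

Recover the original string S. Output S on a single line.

Answer: xzxzyxzzxy$

Derivation:
LF mapping: 5 7 0 8 6 1 9 10 2 3 4
Walk LF starting at row 2, prepending L[row]:
  step 1: row=2, L[2]='$', prepend. Next row=LF[2]=0
  step 2: row=0, L[0]='y', prepend. Next row=LF[0]=5
  step 3: row=5, L[5]='x', prepend. Next row=LF[5]=1
  step 4: row=1, L[1]='z', prepend. Next row=LF[1]=7
  step 5: row=7, L[7]='z', prepend. Next row=LF[7]=10
  step 6: row=10, L[10]='x', prepend. Next row=LF[10]=4
  step 7: row=4, L[4]='y', prepend. Next row=LF[4]=6
  step 8: row=6, L[6]='z', prepend. Next row=LF[6]=9
  step 9: row=9, L[9]='x', prepend. Next row=LF[9]=3
  step 10: row=3, L[3]='z', prepend. Next row=LF[3]=8
  step 11: row=8, L[8]='x', prepend. Next row=LF[8]=2
Reversed output: xzxzyxzzxy$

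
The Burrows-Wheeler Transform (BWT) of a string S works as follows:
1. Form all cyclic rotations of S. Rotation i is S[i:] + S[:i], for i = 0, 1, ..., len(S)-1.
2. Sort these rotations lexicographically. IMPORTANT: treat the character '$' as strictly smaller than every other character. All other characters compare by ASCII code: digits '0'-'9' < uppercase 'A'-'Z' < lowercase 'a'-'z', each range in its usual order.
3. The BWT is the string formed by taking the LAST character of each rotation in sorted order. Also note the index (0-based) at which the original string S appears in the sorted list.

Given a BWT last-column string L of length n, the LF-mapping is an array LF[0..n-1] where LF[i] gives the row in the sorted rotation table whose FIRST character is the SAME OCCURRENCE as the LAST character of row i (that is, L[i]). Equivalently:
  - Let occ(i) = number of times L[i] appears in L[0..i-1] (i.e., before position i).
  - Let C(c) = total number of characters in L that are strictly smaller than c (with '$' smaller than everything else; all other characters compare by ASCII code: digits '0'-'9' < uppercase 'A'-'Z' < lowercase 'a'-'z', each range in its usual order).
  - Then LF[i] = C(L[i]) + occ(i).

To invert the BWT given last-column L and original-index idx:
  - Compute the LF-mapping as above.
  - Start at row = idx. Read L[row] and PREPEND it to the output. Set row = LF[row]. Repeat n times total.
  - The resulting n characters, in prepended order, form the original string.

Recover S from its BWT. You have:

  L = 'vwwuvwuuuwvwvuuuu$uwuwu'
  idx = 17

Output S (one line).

Answer: wuuvuwuwwwuwuvuuwuuuvv$

Derivation:
LF mapping: 12 16 17 1 13 18 2 3 4 19 14 20 15 5 6 7 8 0 9 21 10 22 11
Walk LF starting at row 17, prepending L[row]:
  step 1: row=17, L[17]='$', prepend. Next row=LF[17]=0
  step 2: row=0, L[0]='v', prepend. Next row=LF[0]=12
  step 3: row=12, L[12]='v', prepend. Next row=LF[12]=15
  step 4: row=15, L[15]='u', prepend. Next row=LF[15]=7
  step 5: row=7, L[7]='u', prepend. Next row=LF[7]=3
  step 6: row=3, L[3]='u', prepend. Next row=LF[3]=1
  step 7: row=1, L[1]='w', prepend. Next row=LF[1]=16
  step 8: row=16, L[16]='u', prepend. Next row=LF[16]=8
  step 9: row=8, L[8]='u', prepend. Next row=LF[8]=4
  step 10: row=4, L[4]='v', prepend. Next row=LF[4]=13
  step 11: row=13, L[13]='u', prepend. Next row=LF[13]=5
  step 12: row=5, L[5]='w', prepend. Next row=LF[5]=18
  step 13: row=18, L[18]='u', prepend. Next row=LF[18]=9
  step 14: row=9, L[9]='w', prepend. Next row=LF[9]=19
  step 15: row=19, L[19]='w', prepend. Next row=LF[19]=21
  step 16: row=21, L[21]='w', prepend. Next row=LF[21]=22
  step 17: row=22, L[22]='u', prepend. Next row=LF[22]=11
  step 18: row=11, L[11]='w', prepend. Next row=LF[11]=20
  step 19: row=20, L[20]='u', prepend. Next row=LF[20]=10
  step 20: row=10, L[10]='v', prepend. Next row=LF[10]=14
  step 21: row=14, L[14]='u', prepend. Next row=LF[14]=6
  step 22: row=6, L[6]='u', prepend. Next row=LF[6]=2
  step 23: row=2, L[2]='w', prepend. Next row=LF[2]=17
Reversed output: wuuvuwuwwwuwuvuuwuuuvv$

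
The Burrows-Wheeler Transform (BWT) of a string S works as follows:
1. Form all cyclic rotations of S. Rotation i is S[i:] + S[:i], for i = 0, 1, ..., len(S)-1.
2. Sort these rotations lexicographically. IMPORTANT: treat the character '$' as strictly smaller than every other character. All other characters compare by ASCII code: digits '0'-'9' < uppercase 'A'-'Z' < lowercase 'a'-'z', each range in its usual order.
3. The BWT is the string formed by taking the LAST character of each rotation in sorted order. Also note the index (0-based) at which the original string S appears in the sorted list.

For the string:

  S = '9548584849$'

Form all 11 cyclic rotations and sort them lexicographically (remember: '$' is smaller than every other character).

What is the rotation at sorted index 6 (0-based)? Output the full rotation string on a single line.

All 11 rotations (rotation i = S[i:]+S[:i]):
  rot[0] = 9548584849$
  rot[1] = 548584849$9
  rot[2] = 48584849$95
  rot[3] = 8584849$954
  rot[4] = 584849$9548
  rot[5] = 84849$95485
  rot[6] = 4849$954858
  rot[7] = 849$9548584
  rot[8] = 49$95485848
  rot[9] = 9$954858484
  rot[10] = $9548584849
Sorted (with $ < everything):
  sorted[0] = $9548584849
  sorted[1] = 4849$954858
  sorted[2] = 48584849$95
  sorted[3] = 49$95485848
  sorted[4] = 548584849$9
  sorted[5] = 584849$9548
  sorted[6] = 84849$95485
  sorted[7] = 849$9548584
  sorted[8] = 8584849$954
  sorted[9] = 9$954858484
  sorted[10] = 9548584849$
sorted[6] = 84849$95485

Answer: 84849$95485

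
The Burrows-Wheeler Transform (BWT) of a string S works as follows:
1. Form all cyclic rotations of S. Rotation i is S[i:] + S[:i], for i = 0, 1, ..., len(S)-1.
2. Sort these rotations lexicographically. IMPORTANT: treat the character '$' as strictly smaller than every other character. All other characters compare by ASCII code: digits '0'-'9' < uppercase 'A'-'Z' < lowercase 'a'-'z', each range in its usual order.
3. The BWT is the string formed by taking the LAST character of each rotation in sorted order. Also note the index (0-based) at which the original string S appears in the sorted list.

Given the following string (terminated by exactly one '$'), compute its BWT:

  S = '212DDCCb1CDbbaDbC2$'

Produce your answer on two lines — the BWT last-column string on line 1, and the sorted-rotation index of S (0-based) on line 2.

All 19 rotations (rotation i = S[i:]+S[:i]):
  rot[0] = 212DDCCb1CDbbaDbC2$
  rot[1] = 12DDCCb1CDbbaDbC2$2
  rot[2] = 2DDCCb1CDbbaDbC2$21
  rot[3] = DDCCb1CDbbaDbC2$212
  rot[4] = DCCb1CDbbaDbC2$212D
  rot[5] = CCb1CDbbaDbC2$212DD
  rot[6] = Cb1CDbbaDbC2$212DDC
  rot[7] = b1CDbbaDbC2$212DDCC
  rot[8] = 1CDbbaDbC2$212DDCCb
  rot[9] = CDbbaDbC2$212DDCCb1
  rot[10] = DbbaDbC2$212DDCCb1C
  rot[11] = bbaDbC2$212DDCCb1CD
  rot[12] = baDbC2$212DDCCb1CDb
  rot[13] = aDbC2$212DDCCb1CDbb
  rot[14] = DbC2$212DDCCb1CDbba
  rot[15] = bC2$212DDCCb1CDbbaD
  rot[16] = C2$212DDCCb1CDbbaDb
  rot[17] = 2$212DDCCb1CDbbaDbC
  rot[18] = $212DDCCb1CDbbaDbC2
Sorted (with $ < everything):
  sorted[0] = $212DDCCb1CDbbaDbC2  (last char: '2')
  sorted[1] = 12DDCCb1CDbbaDbC2$2  (last char: '2')
  sorted[2] = 1CDbbaDbC2$212DDCCb  (last char: 'b')
  sorted[3] = 2$212DDCCb1CDbbaDbC  (last char: 'C')
  sorted[4] = 212DDCCb1CDbbaDbC2$  (last char: '$')
  sorted[5] = 2DDCCb1CDbbaDbC2$21  (last char: '1')
  sorted[6] = C2$212DDCCb1CDbbaDb  (last char: 'b')
  sorted[7] = CCb1CDbbaDbC2$212DD  (last char: 'D')
  sorted[8] = CDbbaDbC2$212DDCCb1  (last char: '1')
  sorted[9] = Cb1CDbbaDbC2$212DDC  (last char: 'C')
  sorted[10] = DCCb1CDbbaDbC2$212D  (last char: 'D')
  sorted[11] = DDCCb1CDbbaDbC2$212  (last char: '2')
  sorted[12] = DbC2$212DDCCb1CDbba  (last char: 'a')
  sorted[13] = DbbaDbC2$212DDCCb1C  (last char: 'C')
  sorted[14] = aDbC2$212DDCCb1CDbb  (last char: 'b')
  sorted[15] = b1CDbbaDbC2$212DDCC  (last char: 'C')
  sorted[16] = bC2$212DDCCb1CDbbaD  (last char: 'D')
  sorted[17] = baDbC2$212DDCCb1CDb  (last char: 'b')
  sorted[18] = bbaDbC2$212DDCCb1CD  (last char: 'D')
Last column: 22bC$1bD1CD2aCbCDbD
Original string S is at sorted index 4

Answer: 22bC$1bD1CD2aCbCDbD
4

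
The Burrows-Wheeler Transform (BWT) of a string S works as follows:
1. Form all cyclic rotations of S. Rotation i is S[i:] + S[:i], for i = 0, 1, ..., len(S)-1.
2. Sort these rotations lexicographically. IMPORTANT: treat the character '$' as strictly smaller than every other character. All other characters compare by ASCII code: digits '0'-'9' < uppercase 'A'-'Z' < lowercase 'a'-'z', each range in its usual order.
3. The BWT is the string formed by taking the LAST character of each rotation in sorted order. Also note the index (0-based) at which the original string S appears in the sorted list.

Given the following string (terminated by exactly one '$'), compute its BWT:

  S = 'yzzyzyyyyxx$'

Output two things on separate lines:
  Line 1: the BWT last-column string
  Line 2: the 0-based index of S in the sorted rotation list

Answer: xxyyyyzz$yzy
8

Derivation:
All 12 rotations (rotation i = S[i:]+S[:i]):
  rot[0] = yzzyzyyyyxx$
  rot[1] = zzyzyyyyxx$y
  rot[2] = zyzyyyyxx$yz
  rot[3] = yzyyyyxx$yzz
  rot[4] = zyyyyxx$yzzy
  rot[5] = yyyyxx$yzzyz
  rot[6] = yyyxx$yzzyzy
  rot[7] = yyxx$yzzyzyy
  rot[8] = yxx$yzzyzyyy
  rot[9] = xx$yzzyzyyyy
  rot[10] = x$yzzyzyyyyx
  rot[11] = $yzzyzyyyyxx
Sorted (with $ < everything):
  sorted[0] = $yzzyzyyyyxx  (last char: 'x')
  sorted[1] = x$yzzyzyyyyx  (last char: 'x')
  sorted[2] = xx$yzzyzyyyy  (last char: 'y')
  sorted[3] = yxx$yzzyzyyy  (last char: 'y')
  sorted[4] = yyxx$yzzyzyy  (last char: 'y')
  sorted[5] = yyyxx$yzzyzy  (last char: 'y')
  sorted[6] = yyyyxx$yzzyz  (last char: 'z')
  sorted[7] = yzyyyyxx$yzz  (last char: 'z')
  sorted[8] = yzzyzyyyyxx$  (last char: '$')
  sorted[9] = zyyyyxx$yzzy  (last char: 'y')
  sorted[10] = zyzyyyyxx$yz  (last char: 'z')
  sorted[11] = zzyzyyyyxx$y  (last char: 'y')
Last column: xxyyyyzz$yzy
Original string S is at sorted index 8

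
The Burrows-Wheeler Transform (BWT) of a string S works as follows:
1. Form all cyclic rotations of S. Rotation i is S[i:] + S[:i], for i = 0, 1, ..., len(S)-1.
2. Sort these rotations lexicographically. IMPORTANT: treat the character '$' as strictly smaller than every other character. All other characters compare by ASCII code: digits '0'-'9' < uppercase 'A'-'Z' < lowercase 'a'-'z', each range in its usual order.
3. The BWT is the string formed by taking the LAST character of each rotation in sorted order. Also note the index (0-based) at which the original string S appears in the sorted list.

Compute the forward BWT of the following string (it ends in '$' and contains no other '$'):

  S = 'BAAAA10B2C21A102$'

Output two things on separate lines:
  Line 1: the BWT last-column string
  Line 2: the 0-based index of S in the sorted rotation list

Answer: 211AA20CB1AAAB0$2
15

Derivation:
All 17 rotations (rotation i = S[i:]+S[:i]):
  rot[0] = BAAAA10B2C21A102$
  rot[1] = AAAA10B2C21A102$B
  rot[2] = AAA10B2C21A102$BA
  rot[3] = AA10B2C21A102$BAA
  rot[4] = A10B2C21A102$BAAA
  rot[5] = 10B2C21A102$BAAAA
  rot[6] = 0B2C21A102$BAAAA1
  rot[7] = B2C21A102$BAAAA10
  rot[8] = 2C21A102$BAAAA10B
  rot[9] = C21A102$BAAAA10B2
  rot[10] = 21A102$BAAAA10B2C
  rot[11] = 1A102$BAAAA10B2C2
  rot[12] = A102$BAAAA10B2C21
  rot[13] = 102$BAAAA10B2C21A
  rot[14] = 02$BAAAA10B2C21A1
  rot[15] = 2$BAAAA10B2C21A10
  rot[16] = $BAAAA10B2C21A102
Sorted (with $ < everything):
  sorted[0] = $BAAAA10B2C21A102  (last char: '2')
  sorted[1] = 02$BAAAA10B2C21A1  (last char: '1')
  sorted[2] = 0B2C21A102$BAAAA1  (last char: '1')
  sorted[3] = 102$BAAAA10B2C21A  (last char: 'A')
  sorted[4] = 10B2C21A102$BAAAA  (last char: 'A')
  sorted[5] = 1A102$BAAAA10B2C2  (last char: '2')
  sorted[6] = 2$BAAAA10B2C21A10  (last char: '0')
  sorted[7] = 21A102$BAAAA10B2C  (last char: 'C')
  sorted[8] = 2C21A102$BAAAA10B  (last char: 'B')
  sorted[9] = A102$BAAAA10B2C21  (last char: '1')
  sorted[10] = A10B2C21A102$BAAA  (last char: 'A')
  sorted[11] = AA10B2C21A102$BAA  (last char: 'A')
  sorted[12] = AAA10B2C21A102$BA  (last char: 'A')
  sorted[13] = AAAA10B2C21A102$B  (last char: 'B')
  sorted[14] = B2C21A102$BAAAA10  (last char: '0')
  sorted[15] = BAAAA10B2C21A102$  (last char: '$')
  sorted[16] = C21A102$BAAAA10B2  (last char: '2')
Last column: 211AA20CB1AAAB0$2
Original string S is at sorted index 15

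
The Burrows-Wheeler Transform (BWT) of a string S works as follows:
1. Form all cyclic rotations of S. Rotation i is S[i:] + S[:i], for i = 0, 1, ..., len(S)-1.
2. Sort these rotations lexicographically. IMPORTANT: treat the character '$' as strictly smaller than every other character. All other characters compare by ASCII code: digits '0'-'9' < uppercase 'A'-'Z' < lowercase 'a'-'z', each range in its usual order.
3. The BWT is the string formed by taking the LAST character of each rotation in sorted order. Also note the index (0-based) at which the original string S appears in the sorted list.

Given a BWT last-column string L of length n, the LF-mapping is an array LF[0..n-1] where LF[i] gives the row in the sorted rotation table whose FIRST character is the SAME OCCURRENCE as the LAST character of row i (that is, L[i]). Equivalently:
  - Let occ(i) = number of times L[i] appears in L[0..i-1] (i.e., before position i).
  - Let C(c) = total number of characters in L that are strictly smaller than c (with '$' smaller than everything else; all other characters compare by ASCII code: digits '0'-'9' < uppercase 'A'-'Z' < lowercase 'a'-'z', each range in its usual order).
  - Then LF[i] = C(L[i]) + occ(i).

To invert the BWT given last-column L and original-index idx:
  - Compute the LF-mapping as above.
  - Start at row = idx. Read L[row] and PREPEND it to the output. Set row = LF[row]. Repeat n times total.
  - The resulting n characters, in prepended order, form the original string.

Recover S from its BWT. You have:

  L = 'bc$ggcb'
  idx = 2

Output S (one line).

Answer: bgcgcb$

Derivation:
LF mapping: 1 3 0 5 6 4 2
Walk LF starting at row 2, prepending L[row]:
  step 1: row=2, L[2]='$', prepend. Next row=LF[2]=0
  step 2: row=0, L[0]='b', prepend. Next row=LF[0]=1
  step 3: row=1, L[1]='c', prepend. Next row=LF[1]=3
  step 4: row=3, L[3]='g', prepend. Next row=LF[3]=5
  step 5: row=5, L[5]='c', prepend. Next row=LF[5]=4
  step 6: row=4, L[4]='g', prepend. Next row=LF[4]=6
  step 7: row=6, L[6]='b', prepend. Next row=LF[6]=2
Reversed output: bgcgcb$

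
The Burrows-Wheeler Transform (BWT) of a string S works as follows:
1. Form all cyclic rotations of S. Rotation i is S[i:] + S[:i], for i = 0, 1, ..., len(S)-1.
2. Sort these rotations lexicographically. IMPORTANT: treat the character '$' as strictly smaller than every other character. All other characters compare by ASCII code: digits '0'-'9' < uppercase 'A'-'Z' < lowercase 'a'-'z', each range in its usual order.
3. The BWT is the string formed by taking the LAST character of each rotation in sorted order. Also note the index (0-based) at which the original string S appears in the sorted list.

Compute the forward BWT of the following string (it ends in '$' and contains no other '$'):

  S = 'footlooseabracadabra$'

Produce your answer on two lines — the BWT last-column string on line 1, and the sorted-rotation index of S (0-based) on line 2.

Answer: ardercaaaas$tlfoobboo
11

Derivation:
All 21 rotations (rotation i = S[i:]+S[:i]):
  rot[0] = footlooseabracadabra$
  rot[1] = ootlooseabracadabra$f
  rot[2] = otlooseabracadabra$fo
  rot[3] = tlooseabracadabra$foo
  rot[4] = looseabracadabra$foot
  rot[5] = ooseabracadabra$footl
  rot[6] = oseabracadabra$footlo
  rot[7] = seabracadabra$footloo
  rot[8] = eabracadabra$footloos
  rot[9] = abracadabra$footloose
  rot[10] = bracadabra$footloosea
  rot[11] = racadabra$footlooseab
  rot[12] = acadabra$footlooseabr
  rot[13] = cadabra$footlooseabra
  rot[14] = adabra$footlooseabrac
  rot[15] = dabra$footlooseabraca
  rot[16] = abra$footlooseabracad
  rot[17] = bra$footlooseabracada
  rot[18] = ra$footlooseabracadab
  rot[19] = a$footlooseabracadabr
  rot[20] = $footlooseabracadabra
Sorted (with $ < everything):
  sorted[0] = $footlooseabracadabra  (last char: 'a')
  sorted[1] = a$footlooseabracadabr  (last char: 'r')
  sorted[2] = abra$footlooseabracad  (last char: 'd')
  sorted[3] = abracadabra$footloose  (last char: 'e')
  sorted[4] = acadabra$footlooseabr  (last char: 'r')
  sorted[5] = adabra$footlooseabrac  (last char: 'c')
  sorted[6] = bra$footlooseabracada  (last char: 'a')
  sorted[7] = bracadabra$footloosea  (last char: 'a')
  sorted[8] = cadabra$footlooseabra  (last char: 'a')
  sorted[9] = dabra$footlooseabraca  (last char: 'a')
  sorted[10] = eabracadabra$footloos  (last char: 's')
  sorted[11] = footlooseabracadabra$  (last char: '$')
  sorted[12] = looseabracadabra$foot  (last char: 't')
  sorted[13] = ooseabracadabra$footl  (last char: 'l')
  sorted[14] = ootlooseabracadabra$f  (last char: 'f')
  sorted[15] = oseabracadabra$footlo  (last char: 'o')
  sorted[16] = otlooseabracadabra$fo  (last char: 'o')
  sorted[17] = ra$footlooseabracadab  (last char: 'b')
  sorted[18] = racadabra$footlooseab  (last char: 'b')
  sorted[19] = seabracadabra$footloo  (last char: 'o')
  sorted[20] = tlooseabracadabra$foo  (last char: 'o')
Last column: ardercaaaas$tlfoobboo
Original string S is at sorted index 11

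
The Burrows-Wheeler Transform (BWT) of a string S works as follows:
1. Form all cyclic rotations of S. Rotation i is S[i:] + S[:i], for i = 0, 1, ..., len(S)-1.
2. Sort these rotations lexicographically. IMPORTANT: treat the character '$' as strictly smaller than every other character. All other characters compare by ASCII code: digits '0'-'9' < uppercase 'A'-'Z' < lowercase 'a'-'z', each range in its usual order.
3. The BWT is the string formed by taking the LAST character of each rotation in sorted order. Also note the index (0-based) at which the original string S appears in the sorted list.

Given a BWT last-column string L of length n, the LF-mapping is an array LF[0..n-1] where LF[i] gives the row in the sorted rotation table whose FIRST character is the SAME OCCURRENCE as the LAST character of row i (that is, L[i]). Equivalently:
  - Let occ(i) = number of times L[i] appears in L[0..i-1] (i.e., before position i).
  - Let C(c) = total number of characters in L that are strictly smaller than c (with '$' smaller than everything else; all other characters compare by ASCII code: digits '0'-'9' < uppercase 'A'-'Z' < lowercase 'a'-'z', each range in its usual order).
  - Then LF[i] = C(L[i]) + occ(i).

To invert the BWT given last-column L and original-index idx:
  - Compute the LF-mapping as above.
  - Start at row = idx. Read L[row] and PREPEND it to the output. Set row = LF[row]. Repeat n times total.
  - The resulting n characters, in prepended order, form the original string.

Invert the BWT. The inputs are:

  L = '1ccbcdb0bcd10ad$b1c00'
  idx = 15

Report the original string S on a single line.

LF mapping: 5 13 14 9 15 18 10 1 11 16 19 6 2 8 20 0 12 7 17 3 4
Walk LF starting at row 15, prepending L[row]:
  step 1: row=15, L[15]='$', prepend. Next row=LF[15]=0
  step 2: row=0, L[0]='1', prepend. Next row=LF[0]=5
  step 3: row=5, L[5]='d', prepend. Next row=LF[5]=18
  step 4: row=18, L[18]='c', prepend. Next row=LF[18]=17
  step 5: row=17, L[17]='1', prepend. Next row=LF[17]=7
  step 6: row=7, L[7]='0', prepend. Next row=LF[7]=1
  step 7: row=1, L[1]='c', prepend. Next row=LF[1]=13
  step 8: row=13, L[13]='a', prepend. Next row=LF[13]=8
  step 9: row=8, L[8]='b', prepend. Next row=LF[8]=11
  step 10: row=11, L[11]='1', prepend. Next row=LF[11]=6
  step 11: row=6, L[6]='b', prepend. Next row=LF[6]=10
  step 12: row=10, L[10]='d', prepend. Next row=LF[10]=19
  step 13: row=19, L[19]='0', prepend. Next row=LF[19]=3
  step 14: row=3, L[3]='b', prepend. Next row=LF[3]=9
  step 15: row=9, L[9]='c', prepend. Next row=LF[9]=16
  step 16: row=16, L[16]='b', prepend. Next row=LF[16]=12
  step 17: row=12, L[12]='0', prepend. Next row=LF[12]=2
  step 18: row=2, L[2]='c', prepend. Next row=LF[2]=14
  step 19: row=14, L[14]='d', prepend. Next row=LF[14]=20
  step 20: row=20, L[20]='0', prepend. Next row=LF[20]=4
  step 21: row=4, L[4]='c', prepend. Next row=LF[4]=15
Reversed output: c0dc0bcb0db1bac01cd1$

Answer: c0dc0bcb0db1bac01cd1$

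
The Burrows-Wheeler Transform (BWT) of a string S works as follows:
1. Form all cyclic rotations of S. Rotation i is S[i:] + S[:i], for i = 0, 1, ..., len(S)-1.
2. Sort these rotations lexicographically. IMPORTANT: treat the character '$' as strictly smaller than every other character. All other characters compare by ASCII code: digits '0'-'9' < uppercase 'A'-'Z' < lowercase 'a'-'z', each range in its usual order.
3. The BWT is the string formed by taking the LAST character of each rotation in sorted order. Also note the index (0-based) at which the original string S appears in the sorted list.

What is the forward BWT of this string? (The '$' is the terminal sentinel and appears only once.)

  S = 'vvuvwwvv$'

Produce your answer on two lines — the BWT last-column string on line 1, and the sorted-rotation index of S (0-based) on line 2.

All 9 rotations (rotation i = S[i:]+S[:i]):
  rot[0] = vvuvwwvv$
  rot[1] = vuvwwvv$v
  rot[2] = uvwwvv$vv
  rot[3] = vwwvv$vvu
  rot[4] = wwvv$vvuv
  rot[5] = wvv$vvuvw
  rot[6] = vv$vvuvww
  rot[7] = v$vvuvwwv
  rot[8] = $vvuvwwvv
Sorted (with $ < everything):
  sorted[0] = $vvuvwwvv  (last char: 'v')
  sorted[1] = uvwwvv$vv  (last char: 'v')
  sorted[2] = v$vvuvwwv  (last char: 'v')
  sorted[3] = vuvwwvv$v  (last char: 'v')
  sorted[4] = vv$vvuvww  (last char: 'w')
  sorted[5] = vvuvwwvv$  (last char: '$')
  sorted[6] = vwwvv$vvu  (last char: 'u')
  sorted[7] = wvv$vvuvw  (last char: 'w')
  sorted[8] = wwvv$vvuv  (last char: 'v')
Last column: vvvvw$uwv
Original string S is at sorted index 5

Answer: vvvvw$uwv
5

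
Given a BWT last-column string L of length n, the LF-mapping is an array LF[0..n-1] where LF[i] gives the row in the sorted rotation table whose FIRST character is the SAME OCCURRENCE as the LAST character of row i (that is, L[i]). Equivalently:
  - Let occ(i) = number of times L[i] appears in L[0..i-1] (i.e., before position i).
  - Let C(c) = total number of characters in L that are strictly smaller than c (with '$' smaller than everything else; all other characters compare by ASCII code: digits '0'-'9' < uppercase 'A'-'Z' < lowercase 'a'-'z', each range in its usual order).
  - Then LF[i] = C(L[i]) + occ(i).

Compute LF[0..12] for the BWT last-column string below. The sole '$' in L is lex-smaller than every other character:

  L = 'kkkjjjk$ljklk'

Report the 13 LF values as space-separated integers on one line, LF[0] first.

Char counts: '$':1, 'j':4, 'k':6, 'l':2
C (first-col start): C('$')=0, C('j')=1, C('k')=5, C('l')=11
L[0]='k': occ=0, LF[0]=C('k')+0=5+0=5
L[1]='k': occ=1, LF[1]=C('k')+1=5+1=6
L[2]='k': occ=2, LF[2]=C('k')+2=5+2=7
L[3]='j': occ=0, LF[3]=C('j')+0=1+0=1
L[4]='j': occ=1, LF[4]=C('j')+1=1+1=2
L[5]='j': occ=2, LF[5]=C('j')+2=1+2=3
L[6]='k': occ=3, LF[6]=C('k')+3=5+3=8
L[7]='$': occ=0, LF[7]=C('$')+0=0+0=0
L[8]='l': occ=0, LF[8]=C('l')+0=11+0=11
L[9]='j': occ=3, LF[9]=C('j')+3=1+3=4
L[10]='k': occ=4, LF[10]=C('k')+4=5+4=9
L[11]='l': occ=1, LF[11]=C('l')+1=11+1=12
L[12]='k': occ=5, LF[12]=C('k')+5=5+5=10

Answer: 5 6 7 1 2 3 8 0 11 4 9 12 10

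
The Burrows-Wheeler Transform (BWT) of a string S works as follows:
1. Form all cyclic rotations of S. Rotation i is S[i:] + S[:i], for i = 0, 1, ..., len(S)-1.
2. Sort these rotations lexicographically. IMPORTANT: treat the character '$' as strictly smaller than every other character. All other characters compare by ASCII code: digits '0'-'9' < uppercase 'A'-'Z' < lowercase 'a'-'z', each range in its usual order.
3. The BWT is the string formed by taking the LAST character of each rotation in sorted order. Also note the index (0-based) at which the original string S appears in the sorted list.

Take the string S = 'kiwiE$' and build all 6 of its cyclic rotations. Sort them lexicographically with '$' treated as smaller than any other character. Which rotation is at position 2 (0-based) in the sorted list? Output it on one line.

All 6 rotations (rotation i = S[i:]+S[:i]):
  rot[0] = kiwiE$
  rot[1] = iwiE$k
  rot[2] = wiE$ki
  rot[3] = iE$kiw
  rot[4] = E$kiwi
  rot[5] = $kiwiE
Sorted (with $ < everything):
  sorted[0] = $kiwiE
  sorted[1] = E$kiwi
  sorted[2] = iE$kiw
  sorted[3] = iwiE$k
  sorted[4] = kiwiE$
  sorted[5] = wiE$ki
sorted[2] = iE$kiw

Answer: iE$kiw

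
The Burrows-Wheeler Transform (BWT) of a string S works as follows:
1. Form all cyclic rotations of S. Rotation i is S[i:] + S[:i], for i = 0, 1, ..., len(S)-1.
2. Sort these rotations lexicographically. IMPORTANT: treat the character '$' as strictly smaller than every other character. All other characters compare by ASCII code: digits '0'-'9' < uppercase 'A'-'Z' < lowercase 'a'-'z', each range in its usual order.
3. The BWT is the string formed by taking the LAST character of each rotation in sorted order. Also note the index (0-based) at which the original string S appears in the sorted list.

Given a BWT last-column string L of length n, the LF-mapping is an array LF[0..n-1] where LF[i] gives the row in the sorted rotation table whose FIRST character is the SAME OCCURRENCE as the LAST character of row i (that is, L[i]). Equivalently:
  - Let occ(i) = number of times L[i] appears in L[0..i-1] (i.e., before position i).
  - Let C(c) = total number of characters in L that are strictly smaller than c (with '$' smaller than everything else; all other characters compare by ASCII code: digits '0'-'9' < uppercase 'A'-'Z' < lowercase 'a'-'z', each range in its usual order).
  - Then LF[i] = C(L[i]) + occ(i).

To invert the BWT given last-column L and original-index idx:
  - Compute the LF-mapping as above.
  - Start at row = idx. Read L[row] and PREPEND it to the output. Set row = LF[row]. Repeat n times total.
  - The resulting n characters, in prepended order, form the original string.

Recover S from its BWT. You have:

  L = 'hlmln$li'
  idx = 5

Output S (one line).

LF mapping: 1 3 6 4 7 0 5 2
Walk LF starting at row 5, prepending L[row]:
  step 1: row=5, L[5]='$', prepend. Next row=LF[5]=0
  step 2: row=0, L[0]='h', prepend. Next row=LF[0]=1
  step 3: row=1, L[1]='l', prepend. Next row=LF[1]=3
  step 4: row=3, L[3]='l', prepend. Next row=LF[3]=4
  step 5: row=4, L[4]='n', prepend. Next row=LF[4]=7
  step 6: row=7, L[7]='i', prepend. Next row=LF[7]=2
  step 7: row=2, L[2]='m', prepend. Next row=LF[2]=6
  step 8: row=6, L[6]='l', prepend. Next row=LF[6]=5
Reversed output: lminllh$

Answer: lminllh$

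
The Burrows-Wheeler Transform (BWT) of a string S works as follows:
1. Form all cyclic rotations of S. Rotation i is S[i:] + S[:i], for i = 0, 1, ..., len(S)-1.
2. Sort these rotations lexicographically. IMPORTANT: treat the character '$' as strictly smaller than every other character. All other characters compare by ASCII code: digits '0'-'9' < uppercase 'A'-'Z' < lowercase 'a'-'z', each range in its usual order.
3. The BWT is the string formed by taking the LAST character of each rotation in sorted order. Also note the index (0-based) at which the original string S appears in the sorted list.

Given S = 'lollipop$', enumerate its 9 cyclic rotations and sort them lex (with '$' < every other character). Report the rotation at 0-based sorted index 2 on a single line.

All 9 rotations (rotation i = S[i:]+S[:i]):
  rot[0] = lollipop$
  rot[1] = ollipop$l
  rot[2] = llipop$lo
  rot[3] = lipop$lol
  rot[4] = ipop$loll
  rot[5] = pop$lolli
  rot[6] = op$lollip
  rot[7] = p$lollipo
  rot[8] = $lollipop
Sorted (with $ < everything):
  sorted[0] = $lollipop
  sorted[1] = ipop$loll
  sorted[2] = lipop$lol
  sorted[3] = llipop$lo
  sorted[4] = lollipop$
  sorted[5] = ollipop$l
  sorted[6] = op$lollip
  sorted[7] = p$lollipo
  sorted[8] = pop$lolli
sorted[2] = lipop$lol

Answer: lipop$lol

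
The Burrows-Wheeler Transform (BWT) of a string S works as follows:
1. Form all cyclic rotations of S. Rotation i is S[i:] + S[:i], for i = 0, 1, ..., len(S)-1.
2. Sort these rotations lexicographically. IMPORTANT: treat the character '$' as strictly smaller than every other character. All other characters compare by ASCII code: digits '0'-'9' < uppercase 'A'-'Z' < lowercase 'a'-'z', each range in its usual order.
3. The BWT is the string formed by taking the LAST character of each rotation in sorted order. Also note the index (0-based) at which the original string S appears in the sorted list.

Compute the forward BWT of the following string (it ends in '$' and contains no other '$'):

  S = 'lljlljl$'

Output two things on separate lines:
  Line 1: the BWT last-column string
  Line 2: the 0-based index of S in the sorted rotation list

Answer: llljllj$
7

Derivation:
All 8 rotations (rotation i = S[i:]+S[:i]):
  rot[0] = lljlljl$
  rot[1] = ljlljl$l
  rot[2] = jlljl$ll
  rot[3] = lljl$llj
  rot[4] = ljl$lljl
  rot[5] = jl$lljll
  rot[6] = l$lljllj
  rot[7] = $lljlljl
Sorted (with $ < everything):
  sorted[0] = $lljlljl  (last char: 'l')
  sorted[1] = jl$lljll  (last char: 'l')
  sorted[2] = jlljl$ll  (last char: 'l')
  sorted[3] = l$lljllj  (last char: 'j')
  sorted[4] = ljl$lljl  (last char: 'l')
  sorted[5] = ljlljl$l  (last char: 'l')
  sorted[6] = lljl$llj  (last char: 'j')
  sorted[7] = lljlljl$  (last char: '$')
Last column: llljllj$
Original string S is at sorted index 7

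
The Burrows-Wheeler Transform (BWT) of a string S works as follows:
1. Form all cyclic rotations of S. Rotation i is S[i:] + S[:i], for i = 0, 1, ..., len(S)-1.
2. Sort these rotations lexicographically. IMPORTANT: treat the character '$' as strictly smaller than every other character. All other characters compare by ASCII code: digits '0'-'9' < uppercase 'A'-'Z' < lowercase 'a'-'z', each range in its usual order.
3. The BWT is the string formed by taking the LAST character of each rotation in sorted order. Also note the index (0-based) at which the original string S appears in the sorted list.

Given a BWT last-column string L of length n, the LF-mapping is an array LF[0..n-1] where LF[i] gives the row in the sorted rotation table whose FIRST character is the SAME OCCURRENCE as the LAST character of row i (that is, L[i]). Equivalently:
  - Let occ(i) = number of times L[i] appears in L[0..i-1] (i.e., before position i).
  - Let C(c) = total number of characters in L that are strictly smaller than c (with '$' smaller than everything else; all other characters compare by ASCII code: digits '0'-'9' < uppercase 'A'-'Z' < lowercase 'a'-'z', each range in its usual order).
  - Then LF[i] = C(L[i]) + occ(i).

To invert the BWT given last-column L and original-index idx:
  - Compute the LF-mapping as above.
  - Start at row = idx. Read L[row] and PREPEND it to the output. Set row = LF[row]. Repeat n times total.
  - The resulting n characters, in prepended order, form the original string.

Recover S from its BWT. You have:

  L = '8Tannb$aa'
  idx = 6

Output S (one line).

Answer: bananaT8$

Derivation:
LF mapping: 1 2 3 7 8 6 0 4 5
Walk LF starting at row 6, prepending L[row]:
  step 1: row=6, L[6]='$', prepend. Next row=LF[6]=0
  step 2: row=0, L[0]='8', prepend. Next row=LF[0]=1
  step 3: row=1, L[1]='T', prepend. Next row=LF[1]=2
  step 4: row=2, L[2]='a', prepend. Next row=LF[2]=3
  step 5: row=3, L[3]='n', prepend. Next row=LF[3]=7
  step 6: row=7, L[7]='a', prepend. Next row=LF[7]=4
  step 7: row=4, L[4]='n', prepend. Next row=LF[4]=8
  step 8: row=8, L[8]='a', prepend. Next row=LF[8]=5
  step 9: row=5, L[5]='b', prepend. Next row=LF[5]=6
Reversed output: bananaT8$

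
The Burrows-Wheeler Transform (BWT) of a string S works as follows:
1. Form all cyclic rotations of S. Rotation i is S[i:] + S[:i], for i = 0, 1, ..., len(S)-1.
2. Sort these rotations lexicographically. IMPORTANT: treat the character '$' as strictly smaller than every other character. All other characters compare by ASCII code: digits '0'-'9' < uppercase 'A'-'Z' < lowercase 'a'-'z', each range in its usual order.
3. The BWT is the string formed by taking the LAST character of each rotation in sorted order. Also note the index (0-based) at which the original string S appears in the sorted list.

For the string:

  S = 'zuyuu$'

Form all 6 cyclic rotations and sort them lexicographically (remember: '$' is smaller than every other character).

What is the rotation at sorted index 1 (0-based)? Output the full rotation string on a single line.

All 6 rotations (rotation i = S[i:]+S[:i]):
  rot[0] = zuyuu$
  rot[1] = uyuu$z
  rot[2] = yuu$zu
  rot[3] = uu$zuy
  rot[4] = u$zuyu
  rot[5] = $zuyuu
Sorted (with $ < everything):
  sorted[0] = $zuyuu
  sorted[1] = u$zuyu
  sorted[2] = uu$zuy
  sorted[3] = uyuu$z
  sorted[4] = yuu$zu
  sorted[5] = zuyuu$
sorted[1] = u$zuyu

Answer: u$zuyu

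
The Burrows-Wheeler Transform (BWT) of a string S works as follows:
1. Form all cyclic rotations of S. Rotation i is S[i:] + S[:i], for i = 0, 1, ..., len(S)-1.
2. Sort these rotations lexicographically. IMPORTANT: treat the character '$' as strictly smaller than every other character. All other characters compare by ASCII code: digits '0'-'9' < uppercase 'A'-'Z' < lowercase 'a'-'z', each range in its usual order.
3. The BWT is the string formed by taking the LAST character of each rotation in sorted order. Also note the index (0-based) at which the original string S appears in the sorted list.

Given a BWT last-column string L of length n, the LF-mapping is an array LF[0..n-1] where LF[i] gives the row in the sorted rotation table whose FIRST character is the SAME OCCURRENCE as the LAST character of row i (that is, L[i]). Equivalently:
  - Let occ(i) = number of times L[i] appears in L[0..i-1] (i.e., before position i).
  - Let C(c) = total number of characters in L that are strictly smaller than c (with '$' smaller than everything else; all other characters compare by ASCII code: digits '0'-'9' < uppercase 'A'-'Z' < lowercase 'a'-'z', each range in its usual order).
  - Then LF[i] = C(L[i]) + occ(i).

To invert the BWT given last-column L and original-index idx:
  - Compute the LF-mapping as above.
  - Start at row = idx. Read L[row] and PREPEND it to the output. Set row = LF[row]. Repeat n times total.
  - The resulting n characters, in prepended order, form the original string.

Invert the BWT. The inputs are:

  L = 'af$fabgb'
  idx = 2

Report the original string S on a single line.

Answer: abgfbfa$

Derivation:
LF mapping: 1 5 0 6 2 3 7 4
Walk LF starting at row 2, prepending L[row]:
  step 1: row=2, L[2]='$', prepend. Next row=LF[2]=0
  step 2: row=0, L[0]='a', prepend. Next row=LF[0]=1
  step 3: row=1, L[1]='f', prepend. Next row=LF[1]=5
  step 4: row=5, L[5]='b', prepend. Next row=LF[5]=3
  step 5: row=3, L[3]='f', prepend. Next row=LF[3]=6
  step 6: row=6, L[6]='g', prepend. Next row=LF[6]=7
  step 7: row=7, L[7]='b', prepend. Next row=LF[7]=4
  step 8: row=4, L[4]='a', prepend. Next row=LF[4]=2
Reversed output: abgfbfa$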